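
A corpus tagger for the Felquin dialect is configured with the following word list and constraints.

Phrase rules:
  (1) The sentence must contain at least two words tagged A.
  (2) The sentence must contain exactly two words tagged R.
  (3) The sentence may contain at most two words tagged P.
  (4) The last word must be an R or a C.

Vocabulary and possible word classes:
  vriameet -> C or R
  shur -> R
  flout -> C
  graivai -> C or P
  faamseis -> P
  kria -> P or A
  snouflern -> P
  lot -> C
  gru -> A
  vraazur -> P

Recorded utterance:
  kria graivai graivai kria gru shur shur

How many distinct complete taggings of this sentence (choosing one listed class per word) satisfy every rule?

Candidates per position — 1:kria {P,A}; 2:graivai {C,P}; 3:graivai {C,P}; 4:kria {P,A}; 5:gru {A}; 6:shur {R}; 7:shur {R}.
There are 16 candidate sequences in total.
Checking each against the rules leaves 10 sequences.
Count = 10.

10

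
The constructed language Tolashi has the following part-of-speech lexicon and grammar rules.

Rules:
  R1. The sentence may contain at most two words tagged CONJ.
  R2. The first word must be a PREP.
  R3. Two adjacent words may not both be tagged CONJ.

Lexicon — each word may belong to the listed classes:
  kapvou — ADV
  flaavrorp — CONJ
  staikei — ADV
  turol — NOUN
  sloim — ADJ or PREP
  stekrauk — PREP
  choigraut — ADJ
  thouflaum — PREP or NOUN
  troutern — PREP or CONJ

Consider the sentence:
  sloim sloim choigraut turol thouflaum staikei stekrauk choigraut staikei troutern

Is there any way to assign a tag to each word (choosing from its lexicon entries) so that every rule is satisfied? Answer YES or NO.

YES

Candidates per position — 1:sloim {ADJ,PREP}; 2:sloim {ADJ,PREP}; 3:choigraut {ADJ}; 4:turol {NOUN}; 5:thouflaum {PREP,NOUN}; 6:staikei {ADV}; 7:stekrauk {PREP}; 8:choigraut {ADJ}; 9:staikei {ADV}; 10:troutern {PREP,CONJ}.
One satisfying assignment: PREP PREP ADJ NOUN PREP ADV PREP ADJ ADV PREP.
Checking: rule 1 satisfied; rule 2 satisfied; rule 3 satisfied.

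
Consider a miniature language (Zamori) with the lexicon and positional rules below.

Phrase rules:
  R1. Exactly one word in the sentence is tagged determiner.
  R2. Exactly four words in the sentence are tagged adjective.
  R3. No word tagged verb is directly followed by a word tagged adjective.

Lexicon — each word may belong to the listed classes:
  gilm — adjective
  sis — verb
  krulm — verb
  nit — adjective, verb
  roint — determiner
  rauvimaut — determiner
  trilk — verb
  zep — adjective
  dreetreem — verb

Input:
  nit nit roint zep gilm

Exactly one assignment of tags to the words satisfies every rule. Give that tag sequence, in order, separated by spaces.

adjective adjective determiner adjective adjective

Candidates per position — 1:nit {adjective,verb}; 2:nit {adjective,verb}; 3:roint {determiner}; 4:zep {adjective}; 5:gilm {adjective}.
If word 1 were verb, no tagging could satisfy rule 2; so word 1 is adjective.
If word 2 were verb, no tagging could satisfy rule 2; so word 2 is adjective.
So the tagging must be: adjective adjective determiner adjective adjective.
Check: rule 1 ✓; rule 2 ✓; rule 3 ✓.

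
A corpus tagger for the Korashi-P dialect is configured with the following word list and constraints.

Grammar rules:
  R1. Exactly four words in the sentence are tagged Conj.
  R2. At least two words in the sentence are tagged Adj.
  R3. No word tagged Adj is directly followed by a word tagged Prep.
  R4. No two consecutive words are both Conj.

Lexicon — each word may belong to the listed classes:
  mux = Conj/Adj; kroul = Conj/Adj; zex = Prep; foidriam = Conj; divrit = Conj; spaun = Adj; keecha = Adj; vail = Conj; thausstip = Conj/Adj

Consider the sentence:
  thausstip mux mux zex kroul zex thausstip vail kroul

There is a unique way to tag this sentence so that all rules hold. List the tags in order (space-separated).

Conj Adj Conj Prep Conj Prep Adj Conj Adj

Candidates per position — 1:thausstip {Conj,Adj}; 2:mux {Conj,Adj}; 3:mux {Conj,Adj}; 4:zex {Prep}; 5:kroul {Conj,Adj}; 6:zex {Prep}; 7:thausstip {Conj,Adj}; 8:vail {Conj}; 9:kroul {Conj,Adj}.
If word 3 were Adj, no tagging could satisfy rule 3; so word 3 is Conj.
If word 5 were Adj, no tagging could satisfy rule 3; so word 5 is Conj.
If word 7 were Conj, no tagging could satisfy rule 4; so word 7 is Adj.
If word 9 were Conj, no tagging could satisfy rule 4; so word 9 is Adj.
If word 2 were Conj, no tagging could satisfy rule 4; so word 2 is Adj.
If word 1 were Adj, no tagging could satisfy rule 1; so word 1 is Conj.
The unique satisfying tagging is: Conj Adj Conj Prep Conj Prep Adj Conj Adj.
Check: rule 1 ✓; rule 2 ✓; rule 3 ✓; rule 4 ✓.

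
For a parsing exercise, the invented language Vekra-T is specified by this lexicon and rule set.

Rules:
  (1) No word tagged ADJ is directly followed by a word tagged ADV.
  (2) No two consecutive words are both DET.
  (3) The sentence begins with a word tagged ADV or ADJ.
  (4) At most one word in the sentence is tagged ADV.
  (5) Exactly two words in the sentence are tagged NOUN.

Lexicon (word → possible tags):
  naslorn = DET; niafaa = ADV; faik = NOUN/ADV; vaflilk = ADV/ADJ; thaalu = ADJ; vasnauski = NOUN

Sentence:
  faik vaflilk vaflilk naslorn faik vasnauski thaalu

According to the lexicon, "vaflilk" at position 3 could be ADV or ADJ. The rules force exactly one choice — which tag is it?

ADJ

Candidates per position — 1:faik {NOUN,ADV}; 2:vaflilk {ADV,ADJ}; 3:vaflilk {ADV,ADJ}; 4:naslorn {DET}; 5:faik {NOUN,ADV}; 6:vasnauski {NOUN}; 7:thaalu {ADJ}.
Position 1: NOUN is ruled out by rule 3; that leaves ADV.
Position 2: ADV is ruled out by rule 4; that leaves ADJ.
Position 3: ADV is ruled out by rule 1; that leaves ADJ.
Position 5: ADV is ruled out by rule 4; that leaves NOUN.
The unique satisfying tagging is: ADV ADJ ADJ DET NOUN NOUN ADJ.
Rule-by-rule: rule 1 holds; rule 2 holds; rule 3 holds; rule 4 holds; rule 5 holds.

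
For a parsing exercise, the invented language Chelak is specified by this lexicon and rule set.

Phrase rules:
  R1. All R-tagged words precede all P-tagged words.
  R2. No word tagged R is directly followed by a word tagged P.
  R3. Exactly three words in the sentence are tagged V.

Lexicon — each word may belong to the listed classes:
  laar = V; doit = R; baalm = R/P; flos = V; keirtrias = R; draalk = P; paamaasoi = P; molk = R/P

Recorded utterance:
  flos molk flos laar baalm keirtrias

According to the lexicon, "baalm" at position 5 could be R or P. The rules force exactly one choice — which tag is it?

Candidates per position — 1:flos {V}; 2:molk {R,P}; 3:flos {V}; 4:laar {V}; 5:baalm {R,P}; 6:keirtrias {R}.
Position 2: tagging it P would leave rule 1 unsatisfiable, so it must be R.
Position 5: tagging it P would leave rule 1 unsatisfiable, so it must be R.
The only consistent sequence is: V R V V R R.
Checking: rule 1 satisfied; rule 2 satisfied; rule 3 satisfied.

R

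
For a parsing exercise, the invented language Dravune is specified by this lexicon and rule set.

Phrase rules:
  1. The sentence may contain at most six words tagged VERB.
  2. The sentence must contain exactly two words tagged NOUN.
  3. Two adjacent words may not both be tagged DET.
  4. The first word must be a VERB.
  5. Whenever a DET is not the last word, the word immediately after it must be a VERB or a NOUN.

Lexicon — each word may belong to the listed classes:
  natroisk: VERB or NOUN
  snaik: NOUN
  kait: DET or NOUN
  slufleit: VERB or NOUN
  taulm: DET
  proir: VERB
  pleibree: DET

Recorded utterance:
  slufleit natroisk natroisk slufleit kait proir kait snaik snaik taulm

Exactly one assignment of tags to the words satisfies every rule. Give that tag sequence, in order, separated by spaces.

VERB VERB VERB VERB DET VERB DET NOUN NOUN DET

Candidates per position — 1:slufleit {VERB,NOUN}; 2:natroisk {VERB,NOUN}; 3:natroisk {VERB,NOUN}; 4:slufleit {VERB,NOUN}; 5:kait {DET,NOUN}; 6:proir {VERB}; 7:kait {DET,NOUN}; 8:snaik {NOUN}; 9:snaik {NOUN}; 10:taulm {DET}.
At position 1, choosing NOUN makes rule 2 impossible to satisfy; hence VERB.
At position 2, choosing NOUN makes rule 2 impossible to satisfy; hence VERB.
At position 3, choosing NOUN makes rule 2 impossible to satisfy; hence VERB.
At position 4, choosing NOUN makes rule 2 impossible to satisfy; hence VERB.
At position 5, choosing NOUN makes rule 2 impossible to satisfy; hence DET.
At position 7, choosing NOUN makes rule 2 impossible to satisfy; hence DET.
That leaves exactly one tagging: VERB VERB VERB VERB DET VERB DET NOUN NOUN DET.
Rule-by-rule: rule 1 ok; rule 2 ok; rule 3 ok; rule 4 ok; rule 5 ok.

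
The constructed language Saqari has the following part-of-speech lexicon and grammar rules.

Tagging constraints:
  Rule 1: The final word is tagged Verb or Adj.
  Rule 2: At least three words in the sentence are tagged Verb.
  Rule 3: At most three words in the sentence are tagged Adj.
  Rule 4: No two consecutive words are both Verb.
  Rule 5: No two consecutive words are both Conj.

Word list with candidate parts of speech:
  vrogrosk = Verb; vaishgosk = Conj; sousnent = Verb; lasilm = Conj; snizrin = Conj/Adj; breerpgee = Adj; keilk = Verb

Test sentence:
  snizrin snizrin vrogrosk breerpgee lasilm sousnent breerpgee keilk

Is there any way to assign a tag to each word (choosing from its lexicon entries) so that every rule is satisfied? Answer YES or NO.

YES

Candidates per position — 1:snizrin {Conj,Adj}; 2:snizrin {Conj,Adj}; 3:vrogrosk {Verb}; 4:breerpgee {Adj}; 5:lasilm {Conj}; 6:sousnent {Verb}; 7:breerpgee {Adj}; 8:keilk {Verb}.
One satisfying assignment: Adj Conj Verb Adj Conj Verb Adj Verb.
Rule-by-rule: rule 1 ✓; rule 2 ✓; rule 3 ✓; rule 4 ✓; rule 5 ✓.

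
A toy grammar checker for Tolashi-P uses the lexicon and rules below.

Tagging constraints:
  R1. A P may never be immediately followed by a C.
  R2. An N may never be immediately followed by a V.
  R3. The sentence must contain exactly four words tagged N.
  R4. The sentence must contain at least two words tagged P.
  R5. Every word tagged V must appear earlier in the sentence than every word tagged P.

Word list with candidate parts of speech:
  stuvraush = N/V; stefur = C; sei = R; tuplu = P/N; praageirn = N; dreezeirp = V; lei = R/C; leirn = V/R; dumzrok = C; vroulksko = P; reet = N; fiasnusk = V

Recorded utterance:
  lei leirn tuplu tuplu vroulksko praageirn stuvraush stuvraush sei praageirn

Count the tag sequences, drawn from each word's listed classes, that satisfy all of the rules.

4

Candidates per position — 1:lei {R,C}; 2:leirn {V,R}; 3:tuplu {P,N}; 4:tuplu {P,N}; 5:vroulksko {P}; 6:praageirn {N}; 7:stuvraush {N,V}; 8:stuvraush {N,V}; 9:sei {R}; 10:praageirn {N}.
There are 64 candidate sequences in total.
The sequences that satisfy every rule: R V P P P N N N R N; R R P P P N N N R N; C V P P P N N N R N; C R P P P N N N R N.
Count = 4.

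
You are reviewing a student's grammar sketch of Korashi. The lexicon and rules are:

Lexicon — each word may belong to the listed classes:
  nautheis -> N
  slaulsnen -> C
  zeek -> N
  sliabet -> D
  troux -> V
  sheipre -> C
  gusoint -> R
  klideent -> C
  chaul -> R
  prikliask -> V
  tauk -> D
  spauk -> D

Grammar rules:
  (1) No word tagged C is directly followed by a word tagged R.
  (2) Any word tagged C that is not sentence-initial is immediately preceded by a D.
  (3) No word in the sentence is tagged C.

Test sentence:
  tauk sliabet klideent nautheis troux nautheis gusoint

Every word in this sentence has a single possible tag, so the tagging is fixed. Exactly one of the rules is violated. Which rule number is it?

Fixed tagging: D D C N V N R.
Applying the rules: R1 ok, R2 ok, R3 fails.
Only rule 3 fails.

3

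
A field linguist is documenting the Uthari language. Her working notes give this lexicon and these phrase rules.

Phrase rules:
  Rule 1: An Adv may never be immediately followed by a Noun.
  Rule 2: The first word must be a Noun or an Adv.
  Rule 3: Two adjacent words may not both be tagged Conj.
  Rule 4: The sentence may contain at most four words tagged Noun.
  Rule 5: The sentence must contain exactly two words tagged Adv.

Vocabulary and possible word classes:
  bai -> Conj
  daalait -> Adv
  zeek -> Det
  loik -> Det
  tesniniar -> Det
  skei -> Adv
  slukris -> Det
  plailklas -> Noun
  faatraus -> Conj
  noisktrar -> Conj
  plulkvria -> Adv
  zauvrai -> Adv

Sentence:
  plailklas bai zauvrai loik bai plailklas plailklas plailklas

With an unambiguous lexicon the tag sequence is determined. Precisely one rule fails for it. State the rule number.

Fixed tagging: Noun Conj Adv Det Conj Noun Noun Noun.
Rule check: R1 pass, R2 pass, R3 pass, R4 pass, R5 fail.
Only rule 5 fails.

5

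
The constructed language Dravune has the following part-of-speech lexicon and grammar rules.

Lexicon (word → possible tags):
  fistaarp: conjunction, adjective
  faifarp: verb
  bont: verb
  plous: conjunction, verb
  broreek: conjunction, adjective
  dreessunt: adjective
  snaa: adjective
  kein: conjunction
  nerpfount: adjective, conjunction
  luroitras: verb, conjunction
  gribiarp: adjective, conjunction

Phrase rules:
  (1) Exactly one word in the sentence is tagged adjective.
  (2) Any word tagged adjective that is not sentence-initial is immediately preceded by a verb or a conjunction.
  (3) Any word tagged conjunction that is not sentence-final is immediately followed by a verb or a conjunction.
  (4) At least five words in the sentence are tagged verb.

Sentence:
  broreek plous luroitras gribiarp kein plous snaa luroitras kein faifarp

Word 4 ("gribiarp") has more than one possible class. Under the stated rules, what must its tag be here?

conjunction

Candidates per position — 1:broreek {conjunction,adjective}; 2:plous {conjunction,verb}; 3:luroitras {verb,conjunction}; 4:gribiarp {adjective,conjunction}; 5:kein {conjunction}; 6:plous {conjunction,verb}; 7:snaa {adjective}; 8:luroitras {verb,conjunction}; 9:kein {conjunction}; 10:faifarp {verb}.
Word 1 cannot be adjective — rule 1 would then fail for every completion. It is conjunction.
Word 2 cannot be conjunction — rule 4 would then fail for every completion. It is verb.
Word 3 cannot be conjunction — rule 4 would then fail for every completion. It is verb.
Word 4 cannot be adjective — rule 1 would then fail for every completion. It is conjunction.
Word 6 cannot be conjunction — rule 3 would then fail for every completion. It is verb.
Word 8 cannot be conjunction — rule 4 would then fail for every completion. It is verb.
So the tagging must be: conjunction verb verb conjunction conjunction verb adjective verb conjunction verb.
Checking: rule 1 satisfied; rule 2 satisfied; rule 3 satisfied; rule 4 satisfied.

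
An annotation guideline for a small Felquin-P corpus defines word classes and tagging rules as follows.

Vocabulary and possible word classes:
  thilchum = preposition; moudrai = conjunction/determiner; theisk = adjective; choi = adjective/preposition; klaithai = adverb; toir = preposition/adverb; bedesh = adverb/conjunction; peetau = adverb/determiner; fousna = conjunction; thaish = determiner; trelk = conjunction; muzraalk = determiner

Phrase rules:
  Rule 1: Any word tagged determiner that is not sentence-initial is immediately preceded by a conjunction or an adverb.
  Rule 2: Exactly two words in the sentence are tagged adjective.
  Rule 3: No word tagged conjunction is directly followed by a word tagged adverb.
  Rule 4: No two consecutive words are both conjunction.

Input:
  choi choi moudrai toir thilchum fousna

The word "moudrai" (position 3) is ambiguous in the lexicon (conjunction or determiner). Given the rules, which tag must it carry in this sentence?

Candidates per position — 1:choi {adjective,preposition}; 2:choi {adjective,preposition}; 3:moudrai {conjunction,determiner}; 4:toir {preposition,adverb}; 5:thilchum {preposition}; 6:fousna {conjunction}.
If word 1 were preposition, no tagging could satisfy rule 2; so word 1 is adjective.
If word 2 were preposition, no tagging could satisfy rule 2; so word 2 is adjective.
If word 3 were determiner, no tagging could satisfy rule 1; so word 3 is conjunction.
If word 4 were adverb, no tagging could satisfy rule 3; so word 4 is preposition.
So the tagging must be: adjective adjective conjunction preposition preposition conjunction.
Check: rule 1 satisfied; rule 2 satisfied; rule 3 satisfied; rule 4 satisfied.

conjunction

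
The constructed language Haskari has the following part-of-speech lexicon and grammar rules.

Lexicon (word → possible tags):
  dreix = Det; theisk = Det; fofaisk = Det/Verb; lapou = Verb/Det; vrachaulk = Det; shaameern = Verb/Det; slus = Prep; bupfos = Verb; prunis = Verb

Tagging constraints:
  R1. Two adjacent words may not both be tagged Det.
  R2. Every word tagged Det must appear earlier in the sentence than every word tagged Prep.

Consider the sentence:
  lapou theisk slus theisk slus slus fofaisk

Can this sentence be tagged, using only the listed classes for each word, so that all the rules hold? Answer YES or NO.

NO

Candidates per position — 1:lapou {Verb,Det}; 2:theisk {Det}; 3:slus {Prep}; 4:theisk {Det}; 5:slus {Prep}; 6:slus {Prep}; 7:fofaisk {Det,Verb}.
Rule 2 cannot be satisfied by any choice of tags from the lexicon.
So there is no consistent tagging.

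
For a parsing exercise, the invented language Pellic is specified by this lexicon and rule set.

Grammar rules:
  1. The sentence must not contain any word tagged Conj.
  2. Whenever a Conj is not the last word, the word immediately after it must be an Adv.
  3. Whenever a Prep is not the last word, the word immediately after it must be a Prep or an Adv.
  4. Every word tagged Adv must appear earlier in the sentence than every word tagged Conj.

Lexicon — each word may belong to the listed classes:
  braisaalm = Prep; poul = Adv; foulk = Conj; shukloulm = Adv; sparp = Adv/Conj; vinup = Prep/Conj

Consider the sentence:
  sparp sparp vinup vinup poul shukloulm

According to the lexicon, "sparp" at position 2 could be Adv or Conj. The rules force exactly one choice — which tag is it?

Candidates per position — 1:sparp {Adv,Conj}; 2:sparp {Adv,Conj}; 3:vinup {Prep,Conj}; 4:vinup {Prep,Conj}; 5:poul {Adv}; 6:shukloulm {Adv}.
At position 1, choosing Conj makes rule 1 impossible to satisfy; hence Adv.
At position 2, choosing Conj makes rule 1 impossible to satisfy; hence Adv.
At position 3, choosing Conj makes rule 1 impossible to satisfy; hence Prep.
At position 4, choosing Conj makes rule 1 impossible to satisfy; hence Prep.
So the tagging must be: Adv Adv Prep Prep Adv Adv.
Verifying each rule — rule 1 satisfied; rule 2 satisfied; rule 3 satisfied; rule 4 satisfied.

Adv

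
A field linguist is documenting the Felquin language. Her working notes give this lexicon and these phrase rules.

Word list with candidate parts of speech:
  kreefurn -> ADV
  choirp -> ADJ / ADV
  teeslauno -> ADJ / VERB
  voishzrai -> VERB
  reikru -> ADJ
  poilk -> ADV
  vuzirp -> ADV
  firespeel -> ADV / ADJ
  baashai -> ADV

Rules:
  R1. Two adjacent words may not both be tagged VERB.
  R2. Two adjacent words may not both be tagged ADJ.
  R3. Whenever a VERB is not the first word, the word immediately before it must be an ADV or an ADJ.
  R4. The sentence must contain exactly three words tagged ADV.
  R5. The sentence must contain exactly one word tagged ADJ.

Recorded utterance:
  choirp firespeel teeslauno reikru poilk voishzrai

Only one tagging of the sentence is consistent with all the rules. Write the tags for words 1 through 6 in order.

ADV ADV VERB ADJ ADV VERB

Candidates per position — 1:choirp {ADJ,ADV}; 2:firespeel {ADV,ADJ}; 3:teeslauno {ADJ,VERB}; 4:reikru {ADJ}; 5:poilk {ADV}; 6:voishzrai {VERB}.
Position 1: tagging it ADJ would leave rule 4 unsatisfiable, so it must be ADV.
Position 2: tagging it ADJ would leave rule 4 unsatisfiable, so it must be ADV.
Position 3: tagging it ADJ would leave rule 2 unsatisfiable, so it must be VERB.
So the tagging must be: ADV ADV VERB ADJ ADV VERB.
Checking: rule 1 holds; rule 2 holds; rule 3 holds; rule 4 holds; rule 5 holds.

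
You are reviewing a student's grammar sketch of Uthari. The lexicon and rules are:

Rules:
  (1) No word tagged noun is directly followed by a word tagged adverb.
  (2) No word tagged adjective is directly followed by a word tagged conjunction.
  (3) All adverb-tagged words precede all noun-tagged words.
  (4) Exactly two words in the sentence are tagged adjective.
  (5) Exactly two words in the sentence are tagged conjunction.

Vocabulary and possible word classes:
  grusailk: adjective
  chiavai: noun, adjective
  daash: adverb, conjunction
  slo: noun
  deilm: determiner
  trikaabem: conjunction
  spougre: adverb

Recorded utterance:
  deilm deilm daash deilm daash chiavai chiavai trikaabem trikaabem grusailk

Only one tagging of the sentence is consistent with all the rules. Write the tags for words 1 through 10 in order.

determiner determiner adverb determiner adverb adjective noun conjunction conjunction adjective

Candidates per position — 1:deilm {determiner}; 2:deilm {determiner}; 3:daash {adverb,conjunction}; 4:deilm {determiner}; 5:daash {adverb,conjunction}; 6:chiavai {noun,adjective}; 7:chiavai {noun,adjective}; 8:trikaabem {conjunction}; 9:trikaabem {conjunction}; 10:grusailk {adjective}.
Position 3: conjunction is ruled out by rule 5; that leaves adverb.
Position 5: conjunction is ruled out by rule 5; that leaves adverb.
Position 7: adjective is ruled out by rule 2; that leaves noun.
Position 6: noun is ruled out by rule 4; that leaves adjective.
So the tagging must be: determiner determiner adverb determiner adverb adjective noun conjunction conjunction adjective.
Rule-by-rule: rule 1 holds; rule 2 holds; rule 3 holds; rule 4 holds; rule 5 holds.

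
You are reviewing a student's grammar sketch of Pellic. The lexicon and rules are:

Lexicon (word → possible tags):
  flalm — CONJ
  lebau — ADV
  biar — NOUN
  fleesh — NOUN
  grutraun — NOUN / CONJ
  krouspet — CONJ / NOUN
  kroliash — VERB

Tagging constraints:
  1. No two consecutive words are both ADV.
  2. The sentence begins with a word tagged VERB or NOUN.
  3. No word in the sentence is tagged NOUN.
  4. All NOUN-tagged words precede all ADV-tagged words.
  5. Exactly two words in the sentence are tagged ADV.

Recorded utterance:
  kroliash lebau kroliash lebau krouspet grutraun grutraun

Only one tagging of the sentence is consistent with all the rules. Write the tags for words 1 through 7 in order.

Candidates per position — 1:kroliash {VERB}; 2:lebau {ADV}; 3:kroliash {VERB}; 4:lebau {ADV}; 5:krouspet {CONJ,NOUN}; 6:grutraun {NOUN,CONJ}; 7:grutraun {NOUN,CONJ}.
Position 5: tagging it NOUN would leave rule 3 unsatisfiable, so it must be CONJ.
Position 6: tagging it NOUN would leave rule 3 unsatisfiable, so it must be CONJ.
Position 7: tagging it NOUN would leave rule 3 unsatisfiable, so it must be CONJ.
So the tagging must be: VERB ADV VERB ADV CONJ CONJ CONJ.
Rule-by-rule: rule 1 ok; rule 2 ok; rule 3 ok; rule 4 ok; rule 5 ok.

VERB ADV VERB ADV CONJ CONJ CONJ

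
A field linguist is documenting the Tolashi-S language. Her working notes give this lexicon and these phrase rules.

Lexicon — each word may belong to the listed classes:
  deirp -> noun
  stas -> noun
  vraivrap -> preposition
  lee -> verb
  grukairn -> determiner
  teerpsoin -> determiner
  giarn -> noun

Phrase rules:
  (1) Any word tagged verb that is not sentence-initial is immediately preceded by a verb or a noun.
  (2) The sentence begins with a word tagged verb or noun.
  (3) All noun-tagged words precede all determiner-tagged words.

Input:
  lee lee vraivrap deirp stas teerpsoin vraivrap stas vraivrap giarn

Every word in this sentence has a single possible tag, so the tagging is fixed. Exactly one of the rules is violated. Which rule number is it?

3

Fixed tagging: verb verb preposition noun noun determiner preposition noun preposition noun.
Rule check: R1 pass, R2 pass, R3 fail.
Only rule 3 fails.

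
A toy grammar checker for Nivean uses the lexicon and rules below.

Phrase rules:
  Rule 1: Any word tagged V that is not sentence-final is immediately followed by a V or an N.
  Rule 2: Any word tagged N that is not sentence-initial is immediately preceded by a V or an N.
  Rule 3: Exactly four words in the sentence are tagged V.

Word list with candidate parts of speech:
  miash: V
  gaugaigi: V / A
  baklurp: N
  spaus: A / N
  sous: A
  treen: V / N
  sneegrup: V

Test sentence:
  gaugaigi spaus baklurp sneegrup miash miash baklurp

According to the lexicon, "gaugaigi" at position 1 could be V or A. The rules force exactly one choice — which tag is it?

Candidates per position — 1:gaugaigi {V,A}; 2:spaus {A,N}; 3:baklurp {N}; 4:sneegrup {V}; 5:miash {V}; 6:miash {V}; 7:baklurp {N}.
At position 1, choosing A makes rule 2 impossible to satisfy; hence V.
At position 2, choosing A makes rule 1 impossible to satisfy; hence N.
The only consistent sequence is: V N N V V V N.
Check: rule 1 holds; rule 2 holds; rule 3 holds.

V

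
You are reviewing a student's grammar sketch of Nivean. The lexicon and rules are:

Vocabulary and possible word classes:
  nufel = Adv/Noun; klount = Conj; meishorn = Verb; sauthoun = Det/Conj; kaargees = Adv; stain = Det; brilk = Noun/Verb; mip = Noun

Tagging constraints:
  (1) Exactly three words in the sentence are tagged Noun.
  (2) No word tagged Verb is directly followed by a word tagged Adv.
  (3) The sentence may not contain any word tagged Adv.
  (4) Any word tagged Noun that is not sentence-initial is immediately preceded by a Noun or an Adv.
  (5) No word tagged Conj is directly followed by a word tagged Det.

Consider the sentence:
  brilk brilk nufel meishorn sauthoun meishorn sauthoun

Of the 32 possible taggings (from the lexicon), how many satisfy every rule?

4

Candidates per position — 1:brilk {Noun,Verb}; 2:brilk {Noun,Verb}; 3:nufel {Adv,Noun}; 4:meishorn {Verb}; 5:sauthoun {Det,Conj}; 6:meishorn {Verb}; 7:sauthoun {Det,Conj}.
There are 32 candidate sequences in total.
The sequences that satisfy every rule: Noun Noun Noun Verb Det Verb Det; Noun Noun Noun Verb Det Verb Conj; Noun Noun Noun Verb Conj Verb Det; Noun Noun Noun Verb Conj Verb Conj.
Count = 4.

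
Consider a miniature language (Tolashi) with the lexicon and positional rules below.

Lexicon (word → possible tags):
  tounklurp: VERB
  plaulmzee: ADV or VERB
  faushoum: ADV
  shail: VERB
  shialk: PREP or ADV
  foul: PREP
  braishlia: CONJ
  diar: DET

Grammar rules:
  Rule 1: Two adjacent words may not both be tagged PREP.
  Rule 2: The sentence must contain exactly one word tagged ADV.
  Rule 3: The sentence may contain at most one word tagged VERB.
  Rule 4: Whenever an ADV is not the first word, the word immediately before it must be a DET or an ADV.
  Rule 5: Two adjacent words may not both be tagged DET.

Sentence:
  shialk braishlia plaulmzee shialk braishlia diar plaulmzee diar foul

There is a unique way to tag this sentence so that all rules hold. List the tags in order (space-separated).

PREP CONJ VERB PREP CONJ DET ADV DET PREP

Candidates per position — 1:shialk {PREP,ADV}; 2:braishlia {CONJ}; 3:plaulmzee {ADV,VERB}; 4:shialk {PREP,ADV}; 5:braishlia {CONJ}; 6:diar {DET}; 7:plaulmzee {ADV,VERB}; 8:diar {DET}; 9:foul {PREP}.
Word 3 cannot be ADV — rule 4 would then fail for every completion. It is VERB.
Word 4 cannot be ADV — rule 4 would then fail for every completion. It is PREP.
Word 7 cannot be VERB — rule 3 would then fail for every completion. It is ADV.
Word 1 cannot be ADV — rule 2 would then fail for every completion. It is PREP.
That leaves exactly one tagging: PREP CONJ VERB PREP CONJ DET ADV DET PREP.
Check: rule 1 ✓; rule 2 ✓; rule 3 ✓; rule 4 ✓; rule 5 ✓.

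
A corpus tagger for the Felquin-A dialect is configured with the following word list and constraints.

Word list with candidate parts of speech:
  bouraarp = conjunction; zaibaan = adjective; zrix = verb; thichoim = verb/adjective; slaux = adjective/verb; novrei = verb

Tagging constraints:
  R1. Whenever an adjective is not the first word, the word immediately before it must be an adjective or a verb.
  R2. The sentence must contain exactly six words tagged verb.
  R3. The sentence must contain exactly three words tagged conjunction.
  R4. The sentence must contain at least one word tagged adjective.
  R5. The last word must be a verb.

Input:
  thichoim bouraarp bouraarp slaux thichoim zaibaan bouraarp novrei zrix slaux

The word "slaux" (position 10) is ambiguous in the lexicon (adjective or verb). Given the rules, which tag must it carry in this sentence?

verb

Candidates per position — 1:thichoim {verb,adjective}; 2:bouraarp {conjunction}; 3:bouraarp {conjunction}; 4:slaux {adjective,verb}; 5:thichoim {verb,adjective}; 6:zaibaan {adjective}; 7:bouraarp {conjunction}; 8:novrei {verb}; 9:zrix {verb}; 10:slaux {adjective,verb}.
At position 1, choosing adjective makes rule 2 impossible to satisfy; hence verb.
At position 4, choosing adjective makes rule 1 impossible to satisfy; hence verb.
At position 5, choosing adjective makes rule 2 impossible to satisfy; hence verb.
At position 10, choosing adjective makes rule 2 impossible to satisfy; hence verb.
The unique satisfying tagging is: verb conjunction conjunction verb verb adjective conjunction verb verb verb.
Rule-by-rule: rule 1 ✓; rule 2 ✓; rule 3 ✓; rule 4 ✓; rule 5 ✓.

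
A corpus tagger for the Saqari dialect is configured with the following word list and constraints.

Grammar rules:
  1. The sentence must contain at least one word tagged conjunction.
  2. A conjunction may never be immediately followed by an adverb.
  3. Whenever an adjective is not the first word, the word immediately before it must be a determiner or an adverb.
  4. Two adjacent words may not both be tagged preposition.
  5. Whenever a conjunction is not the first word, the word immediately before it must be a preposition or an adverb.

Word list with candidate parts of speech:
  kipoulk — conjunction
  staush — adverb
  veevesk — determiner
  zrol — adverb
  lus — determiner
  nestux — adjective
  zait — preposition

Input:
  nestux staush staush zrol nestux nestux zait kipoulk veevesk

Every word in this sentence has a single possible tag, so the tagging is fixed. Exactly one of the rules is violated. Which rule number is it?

3

Fixed tagging: adjective adverb adverb adverb adjective adjective preposition conjunction determiner.
Rule check: R1 pass, R2 pass, R3 fail, R4 pass, R5 pass.
Only rule 3 fails.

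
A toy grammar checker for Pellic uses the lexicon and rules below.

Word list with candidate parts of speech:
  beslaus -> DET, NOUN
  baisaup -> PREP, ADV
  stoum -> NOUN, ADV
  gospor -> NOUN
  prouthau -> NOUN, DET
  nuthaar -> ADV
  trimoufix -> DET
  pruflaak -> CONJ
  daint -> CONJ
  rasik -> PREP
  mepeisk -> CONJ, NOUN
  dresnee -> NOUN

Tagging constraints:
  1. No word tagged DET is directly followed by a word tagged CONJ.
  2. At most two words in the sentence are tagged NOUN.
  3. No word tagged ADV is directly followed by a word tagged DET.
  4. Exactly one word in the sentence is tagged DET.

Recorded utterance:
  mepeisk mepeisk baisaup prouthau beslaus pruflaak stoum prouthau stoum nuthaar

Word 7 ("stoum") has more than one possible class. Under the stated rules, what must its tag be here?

Candidates per position — 1:mepeisk {CONJ,NOUN}; 2:mepeisk {CONJ,NOUN}; 3:baisaup {PREP,ADV}; 4:prouthau {NOUN,DET}; 5:beslaus {DET,NOUN}; 6:pruflaak {CONJ}; 7:stoum {NOUN,ADV}; 8:prouthau {NOUN,DET}; 9:stoum {NOUN,ADV}; 10:nuthaar {ADV}.
If word 5 were DET, no tagging could satisfy rule 1; so word 5 is NOUN.
Position 7: the remaining choice is settled jointly with positions 1, 2, 3, 4, 8, 9 — only ADV at position 7 is part of a tagging that satisfies every rule.
The only consistent sequence is: CONJ CONJ PREP DET NOUN CONJ ADV NOUN ADV ADV.
Verifying each rule — rule 1 satisfied; rule 2 satisfied; rule 3 satisfied; rule 4 satisfied.

ADV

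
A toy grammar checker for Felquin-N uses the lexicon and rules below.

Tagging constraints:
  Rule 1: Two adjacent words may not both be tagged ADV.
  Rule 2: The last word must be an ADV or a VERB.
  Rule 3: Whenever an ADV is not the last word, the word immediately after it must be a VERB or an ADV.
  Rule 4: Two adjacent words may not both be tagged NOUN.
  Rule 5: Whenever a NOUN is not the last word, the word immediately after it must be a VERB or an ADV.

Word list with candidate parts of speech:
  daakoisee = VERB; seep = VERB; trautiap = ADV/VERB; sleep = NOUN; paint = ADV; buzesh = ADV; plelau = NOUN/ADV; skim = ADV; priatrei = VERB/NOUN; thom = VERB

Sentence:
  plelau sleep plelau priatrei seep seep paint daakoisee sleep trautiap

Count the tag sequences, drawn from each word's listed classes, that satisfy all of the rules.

Candidates per position — 1:plelau {NOUN,ADV}; 2:sleep {NOUN}; 3:plelau {NOUN,ADV}; 4:priatrei {VERB,NOUN}; 5:seep {VERB}; 6:seep {VERB}; 7:paint {ADV}; 8:daakoisee {VERB}; 9:sleep {NOUN}; 10:trautiap {ADV,VERB}.
There are 16 candidate sequences in total.
Every candidate sequence violates at least one rule; no consistent tagging exists.
Count = 0.

0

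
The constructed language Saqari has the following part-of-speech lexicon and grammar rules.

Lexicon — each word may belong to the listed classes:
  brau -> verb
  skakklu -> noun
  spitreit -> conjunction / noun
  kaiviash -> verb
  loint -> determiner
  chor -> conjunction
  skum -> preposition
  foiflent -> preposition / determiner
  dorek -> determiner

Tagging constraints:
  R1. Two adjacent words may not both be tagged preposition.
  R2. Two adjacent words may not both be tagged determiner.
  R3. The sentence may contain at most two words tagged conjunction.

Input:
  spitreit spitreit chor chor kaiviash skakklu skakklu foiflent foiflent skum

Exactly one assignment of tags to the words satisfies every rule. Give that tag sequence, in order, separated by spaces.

noun noun conjunction conjunction verb noun noun preposition determiner preposition

Candidates per position — 1:spitreit {conjunction,noun}; 2:spitreit {conjunction,noun}; 3:chor {conjunction}; 4:chor {conjunction}; 5:kaiviash {verb}; 6:skakklu {noun}; 7:skakklu {noun}; 8:foiflent {preposition,determiner}; 9:foiflent {preposition,determiner}; 10:skum {preposition}.
Position 1: conjunction is ruled out by rule 3; that leaves noun.
Position 2: conjunction is ruled out by rule 3; that leaves noun.
Position 9: preposition is ruled out by rule 1; that leaves determiner.
Position 8: determiner is ruled out by rule 2; that leaves preposition.
The unique satisfying tagging is: noun noun conjunction conjunction verb noun noun preposition determiner preposition.
Rule-by-rule: rule 1 ok; rule 2 ok; rule 3 ok.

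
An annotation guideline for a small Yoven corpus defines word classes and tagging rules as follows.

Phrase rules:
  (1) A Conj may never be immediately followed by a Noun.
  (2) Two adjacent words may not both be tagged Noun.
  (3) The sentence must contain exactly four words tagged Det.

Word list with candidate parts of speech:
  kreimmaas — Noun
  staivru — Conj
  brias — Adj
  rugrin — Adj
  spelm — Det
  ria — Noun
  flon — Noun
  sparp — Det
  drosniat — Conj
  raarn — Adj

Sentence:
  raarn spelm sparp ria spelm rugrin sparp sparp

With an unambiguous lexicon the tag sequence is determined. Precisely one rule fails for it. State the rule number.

Fixed tagging: Adj Det Det Noun Det Adj Det Det.
Checking each rule: R1 ok, R2 ok, R3 fails.
Only rule 3 fails.

3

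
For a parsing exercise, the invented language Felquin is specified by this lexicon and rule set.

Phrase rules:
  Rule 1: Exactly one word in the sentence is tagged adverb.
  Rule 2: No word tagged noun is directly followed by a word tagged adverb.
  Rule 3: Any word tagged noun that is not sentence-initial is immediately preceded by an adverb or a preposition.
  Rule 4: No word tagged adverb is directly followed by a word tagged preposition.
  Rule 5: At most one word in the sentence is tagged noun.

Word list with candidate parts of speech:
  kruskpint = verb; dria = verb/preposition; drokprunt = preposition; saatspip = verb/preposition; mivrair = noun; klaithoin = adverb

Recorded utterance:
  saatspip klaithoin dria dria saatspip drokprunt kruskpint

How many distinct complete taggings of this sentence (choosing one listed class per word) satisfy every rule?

8

Candidates per position — 1:saatspip {verb,preposition}; 2:klaithoin {adverb}; 3:dria {verb,preposition}; 4:dria {verb,preposition}; 5:saatspip {verb,preposition}; 6:drokprunt {preposition}; 7:kruskpint {verb}.
There are 16 candidate sequences in total.
Checking each against the rules leaves 8 sequences.
Count = 8.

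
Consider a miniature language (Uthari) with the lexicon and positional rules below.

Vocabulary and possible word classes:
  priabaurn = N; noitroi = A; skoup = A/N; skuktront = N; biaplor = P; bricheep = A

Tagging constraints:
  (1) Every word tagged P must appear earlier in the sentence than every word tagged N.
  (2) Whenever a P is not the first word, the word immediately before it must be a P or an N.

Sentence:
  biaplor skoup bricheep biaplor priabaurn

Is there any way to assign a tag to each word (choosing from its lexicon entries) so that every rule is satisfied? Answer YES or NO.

NO

Candidates per position — 1:biaplor {P}; 2:skoup {A,N}; 3:bricheep {A}; 4:biaplor {P}; 5:priabaurn {N}.
Rule 2 cannot be satisfied by any choice of tags from the lexicon.
So there is no consistent tagging.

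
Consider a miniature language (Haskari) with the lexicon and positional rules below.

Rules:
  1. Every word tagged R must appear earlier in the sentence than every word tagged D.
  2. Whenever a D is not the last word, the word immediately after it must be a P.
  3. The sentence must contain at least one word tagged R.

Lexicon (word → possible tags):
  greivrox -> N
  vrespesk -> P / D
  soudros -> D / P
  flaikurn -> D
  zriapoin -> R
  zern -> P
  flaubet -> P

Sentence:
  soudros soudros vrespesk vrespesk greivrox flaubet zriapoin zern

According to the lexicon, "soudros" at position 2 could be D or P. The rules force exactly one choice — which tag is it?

P

Candidates per position — 1:soudros {D,P}; 2:soudros {D,P}; 3:vrespesk {P,D}; 4:vrespesk {P,D}; 5:greivrox {N}; 6:flaubet {P}; 7:zriapoin {R}; 8:zern {P}.
Position 1: tagging it D would leave rule 1 unsatisfiable, so it must be P.
Position 2: tagging it D would leave rule 1 unsatisfiable, so it must be P.
Position 3: tagging it D would leave rule 1 unsatisfiable, so it must be P.
Position 4: tagging it D would leave rule 1 unsatisfiable, so it must be P.
That leaves exactly one tagging: P P P P N P R P.
Rule-by-rule: rule 1 holds; rule 2 holds; rule 3 holds.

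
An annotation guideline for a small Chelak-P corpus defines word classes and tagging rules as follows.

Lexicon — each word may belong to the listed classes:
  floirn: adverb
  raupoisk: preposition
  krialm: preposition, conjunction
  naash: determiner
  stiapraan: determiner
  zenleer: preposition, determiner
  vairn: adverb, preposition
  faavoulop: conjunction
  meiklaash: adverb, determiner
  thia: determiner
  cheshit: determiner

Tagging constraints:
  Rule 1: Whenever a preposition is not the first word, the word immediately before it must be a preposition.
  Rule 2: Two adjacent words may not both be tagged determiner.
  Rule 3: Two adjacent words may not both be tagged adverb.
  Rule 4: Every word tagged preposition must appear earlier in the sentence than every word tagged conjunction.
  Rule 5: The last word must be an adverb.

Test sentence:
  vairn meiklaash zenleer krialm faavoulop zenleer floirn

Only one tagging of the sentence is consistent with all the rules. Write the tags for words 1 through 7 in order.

Candidates per position — 1:vairn {adverb,preposition}; 2:meiklaash {adverb,determiner}; 3:zenleer {preposition,determiner}; 4:krialm {preposition,conjunction}; 5:faavoulop {conjunction}; 6:zenleer {preposition,determiner}; 7:floirn {adverb}.
Position 3: tagging it preposition would leave rule 1 unsatisfiable, so it must be determiner.
Position 4: tagging it preposition would leave rule 1 unsatisfiable, so it must be conjunction.
Position 6: tagging it preposition would leave rule 1 unsatisfiable, so it must be determiner.
Position 2: tagging it determiner would leave rule 2 unsatisfiable, so it must be adverb.
Position 1: tagging it adverb would leave rule 3 unsatisfiable, so it must be preposition.
So the tagging must be: preposition adverb determiner conjunction conjunction determiner adverb.
Rule-by-rule: rule 1 satisfied; rule 2 satisfied; rule 3 satisfied; rule 4 satisfied; rule 5 satisfied.

preposition adverb determiner conjunction conjunction determiner adverb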